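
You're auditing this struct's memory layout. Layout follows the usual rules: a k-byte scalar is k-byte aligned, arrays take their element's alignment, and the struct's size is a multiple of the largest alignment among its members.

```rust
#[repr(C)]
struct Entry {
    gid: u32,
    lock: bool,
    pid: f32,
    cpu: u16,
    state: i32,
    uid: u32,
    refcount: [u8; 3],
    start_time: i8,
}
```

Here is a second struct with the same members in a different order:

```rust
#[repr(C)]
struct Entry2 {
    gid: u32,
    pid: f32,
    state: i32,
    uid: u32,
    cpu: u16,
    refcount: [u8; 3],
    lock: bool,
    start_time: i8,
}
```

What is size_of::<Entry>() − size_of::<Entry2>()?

4

@0: gid [4B, align 4] → 4
@4: lock [1B, align 1] → 5
+3 pad (align 4)
@8: pid [4B, align 4] → 12
@12: cpu [2B, align 2] → 14
+2 pad (align 4)
@16: state [4B, align 4] → 20
@20: uid [4B, align 4] → 24
@24: refcount [3B, align 1] → 27
@27: start_time [1B, align 1] → 28
size 28, align 4
— Entry2 —
@0: gid [4B, align 4] → 4
@4: pid [4B, align 4] → 8
@8: state [4B, align 4] → 12
@12: uid [4B, align 4] → 16
@16: cpu [2B, align 2] → 18
@18: refcount [3B, align 1] → 21
@21: lock [1B, align 1] → 22
@22: start_time [1B, align 1] → 23
+1 tail pad (align 4)
size 24, align 4
28 − 24 = 4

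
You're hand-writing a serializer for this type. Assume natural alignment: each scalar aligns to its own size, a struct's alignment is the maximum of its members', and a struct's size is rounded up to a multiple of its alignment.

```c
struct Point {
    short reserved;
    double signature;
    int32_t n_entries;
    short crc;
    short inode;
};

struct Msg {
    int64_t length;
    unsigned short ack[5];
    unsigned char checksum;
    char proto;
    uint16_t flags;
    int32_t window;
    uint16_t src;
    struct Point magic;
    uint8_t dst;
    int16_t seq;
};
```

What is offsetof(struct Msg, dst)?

Point: 0..2  reserved  (2B, 2-aligned); 2..8  -- padding (6B); 8..16  signature  (8B, 8-aligned); 16..20  n_entries  (4B, 4-aligned); 20..22  crc  (2B, 2-aligned); 22..24  inode  (2B, 2-aligned); sizeof = 24, alignof = 8
0..8  length  (8B, 8-aligned)
8..18  ack  (10B, 2-aligned)
18..19  checksum  (1B, 1-aligned)
19..20  proto  (1B, 1-aligned)
20..22  flags  (2B, 2-aligned)
22..24  -- padding (2B)
24..28  window  (4B, 4-aligned)
28..30  src  (2B, 2-aligned)
30..32  -- padding (2B)
32..56  magic  (24B, 8-aligned)
56..57  dst  (1B, 1-aligned)

56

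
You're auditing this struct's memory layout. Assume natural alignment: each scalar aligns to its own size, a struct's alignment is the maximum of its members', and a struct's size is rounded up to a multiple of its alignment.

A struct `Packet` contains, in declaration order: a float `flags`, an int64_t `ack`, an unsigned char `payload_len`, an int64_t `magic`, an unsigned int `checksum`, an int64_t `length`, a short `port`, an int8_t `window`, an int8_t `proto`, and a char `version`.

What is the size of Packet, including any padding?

56

flags at 0 (size 4, align 4) → ends 4
pad 4 to align 8 for ack
ack at 8 (size 8, align 8) → ends 16
payload_len at 16 (size 1, align 1) → ends 17
pad 7 to align 8 for magic
magic at 24 (size 8, align 8) → ends 32
checksum at 32 (size 4, align 4) → ends 36
pad 4 to align 8 for length
length at 40 (size 8, align 8) → ends 48
port at 48 (size 2, align 2) → ends 50
window at 50 (size 1, align 1) → ends 51
proto at 51 (size 1, align 1) → ends 52
version at 52 (size 1, align 1) → ends 53
tail pad 3 to reach multiple of 8
total 56 bytes, alignment 8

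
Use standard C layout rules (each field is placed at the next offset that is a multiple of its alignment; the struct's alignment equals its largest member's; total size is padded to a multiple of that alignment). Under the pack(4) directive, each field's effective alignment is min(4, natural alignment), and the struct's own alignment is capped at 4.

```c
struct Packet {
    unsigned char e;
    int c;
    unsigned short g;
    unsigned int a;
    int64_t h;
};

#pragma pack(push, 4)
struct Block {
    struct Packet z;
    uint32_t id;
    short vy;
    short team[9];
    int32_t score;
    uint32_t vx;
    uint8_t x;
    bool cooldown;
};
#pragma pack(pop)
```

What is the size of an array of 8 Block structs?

480

Packet: @0: e [1B, align 1] → 1; +3 pad (align 4); @4: c [4B, align 4] → 8; @8: g [2B, align 2] → 10; +2 pad (align 4); @12: a [4B, align 4] → 16; @16: h [8B, align 8] → 24; size 24, align 8
@0: z [24B, align 4] → 24
@24: id [4B, align 4] → 28
@28: vy [2B, align 2] → 30
@30: team [18B, align 2] → 48
@48: score [4B, align 4] → 52
@52: vx [4B, align 4] → 56
@56: x [1B, align 1] → 57
@57: cooldown [1B, align 1] → 58
+2 tail pad (align 4)
size 60, align 4
array of 8: 8 × 60 = 480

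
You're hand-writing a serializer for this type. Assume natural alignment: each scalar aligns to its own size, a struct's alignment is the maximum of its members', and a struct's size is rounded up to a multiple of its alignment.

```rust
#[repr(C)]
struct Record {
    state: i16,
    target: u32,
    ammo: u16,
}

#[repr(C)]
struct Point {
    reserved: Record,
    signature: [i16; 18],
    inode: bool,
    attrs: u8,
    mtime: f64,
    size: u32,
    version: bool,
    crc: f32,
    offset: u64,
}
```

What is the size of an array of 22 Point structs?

Record: state at 0 (size 2, align 2) → ends 2; pad 2 to align 4 for target; target at 4 (size 4, align 4) → ends 8; ammo at 8 (size 2, align 2) → ends 10; tail pad 2 to reach multiple of 4; total 12 bytes, alignment 4
reserved at 0 (size 12, align 4) → ends 12
signature at 12 (size 36, align 2) → ends 48
inode at 48 (size 1, align 1) → ends 49
attrs at 49 (size 1, align 1) → ends 50
pad 6 to align 8 for mtime
mtime at 56 (size 8, align 8) → ends 64
size at 64 (size 4, align 4) → ends 68
version at 68 (size 1, align 1) → ends 69
pad 3 to align 4 for crc
crc at 72 (size 4, align 4) → ends 76
pad 4 to align 8 for offset
offset at 80 (size 8, align 8) → ends 88
total 88 bytes, alignment 8
array of 22: 22 × 88 = 1936

1936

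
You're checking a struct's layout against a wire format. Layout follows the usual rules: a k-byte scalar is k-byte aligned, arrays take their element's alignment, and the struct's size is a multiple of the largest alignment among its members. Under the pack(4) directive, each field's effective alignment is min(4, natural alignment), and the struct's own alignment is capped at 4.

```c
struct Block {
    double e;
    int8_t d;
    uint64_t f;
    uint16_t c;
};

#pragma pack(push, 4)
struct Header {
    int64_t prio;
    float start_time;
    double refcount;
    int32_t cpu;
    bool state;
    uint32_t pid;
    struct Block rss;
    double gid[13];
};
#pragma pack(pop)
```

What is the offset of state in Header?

24

Block: 0..8  e  (8B, 8-aligned); 8..9  d  (1B, 1-aligned); 9..16  -- padding (7B); 16..24  f  (8B, 8-aligned); 24..26  c  (2B, 2-aligned); 26..32  -- tail padding (6B); sizeof = 32, alignof = 8
0..8  prio  (8B, 4-aligned)
8..12  start_time  (4B, 4-aligned)
12..20  refcount  (8B, 4-aligned)
20..24  cpu  (4B, 4-aligned)
24..25  state  (1B, 1-aligned)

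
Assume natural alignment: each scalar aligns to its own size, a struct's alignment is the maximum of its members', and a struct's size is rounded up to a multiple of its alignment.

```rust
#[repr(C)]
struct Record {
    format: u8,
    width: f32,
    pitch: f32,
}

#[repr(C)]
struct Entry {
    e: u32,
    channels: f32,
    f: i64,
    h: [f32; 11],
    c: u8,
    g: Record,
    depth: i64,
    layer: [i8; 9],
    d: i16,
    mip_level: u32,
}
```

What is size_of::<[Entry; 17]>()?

Record: @0: format [1B, align 1] → 1; +3 pad (align 4); @4: width [4B, align 4] → 8; @8: pitch [4B, align 4] → 12; size 12, align 4
@0: e [4B, align 4] → 4
@4: channels [4B, align 4] → 8
@8: f [8B, align 8] → 16
@16: h [44B, align 4] → 60
@60: c [1B, align 1] → 61
+3 pad (align 4)
@64: g [12B, align 4] → 76
+4 pad (align 8)
@80: depth [8B, align 8] → 88
@88: layer [9B, align 1] → 97
+1 pad (align 2)
@98: d [2B, align 2] → 100
@100: mip_level [4B, align 4] → 104
size 104, align 8
array of 17: 17 × 104 = 1768

1768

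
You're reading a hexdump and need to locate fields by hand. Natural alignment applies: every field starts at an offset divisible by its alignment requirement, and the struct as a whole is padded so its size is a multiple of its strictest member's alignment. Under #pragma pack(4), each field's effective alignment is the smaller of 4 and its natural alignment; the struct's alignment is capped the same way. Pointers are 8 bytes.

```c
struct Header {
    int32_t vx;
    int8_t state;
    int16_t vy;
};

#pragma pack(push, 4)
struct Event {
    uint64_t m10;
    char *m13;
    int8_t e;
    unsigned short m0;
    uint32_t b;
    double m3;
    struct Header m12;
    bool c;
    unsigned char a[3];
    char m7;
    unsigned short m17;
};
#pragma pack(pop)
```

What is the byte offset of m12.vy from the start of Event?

38

Header: @0: vx [4B, align 4] → 4; @4: state [1B, align 1] → 5; +1 pad (align 2); @6: vy [2B, align 2] → 8; size 8, align 4
@0: m10 [8B, align 4] → 8
@8: m13 [8B, align 4] → 16
@16: e [1B, align 1] → 17
+1 pad (align 2)
@18: m0 [2B, align 2] → 20
@20: b [4B, align 4] → 24
@24: m3 [8B, align 4] → 32
@32: m12 [8B, align 4] → 40
within Header: vy at 6
32 + 6 = 38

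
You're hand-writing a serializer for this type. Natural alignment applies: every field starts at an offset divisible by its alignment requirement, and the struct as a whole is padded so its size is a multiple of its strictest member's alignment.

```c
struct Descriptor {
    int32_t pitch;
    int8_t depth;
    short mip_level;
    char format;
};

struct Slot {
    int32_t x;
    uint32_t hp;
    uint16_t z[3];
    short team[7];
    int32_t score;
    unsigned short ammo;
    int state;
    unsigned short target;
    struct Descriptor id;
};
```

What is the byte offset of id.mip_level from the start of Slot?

Descriptor: pitch at 0 (size 4, align 4) → ends 4; depth at 4 (size 1, align 1) → ends 5; pad 1 to align 2 for mip_level; mip_level at 6 (size 2, align 2) → ends 8; format at 8 (size 1, align 1) → ends 9; tail pad 3 to reach multiple of 4; total 12 bytes, alignment 4
x at 0 (size 4, align 4) → ends 4
hp at 4 (size 4, align 4) → ends 8
z at 8 (size 6, align 2) → ends 14
team at 14 (size 14, align 2) → ends 28
score at 28 (size 4, align 4) → ends 32
ammo at 32 (size 2, align 2) → ends 34
pad 2 to align 4 for state
state at 36 (size 4, align 4) → ends 40
target at 40 (size 2, align 2) → ends 42
pad 2 to align 4 for id
id at 44 (size 12, align 4) → ends 56
within Descriptor: mip_level at 6
44 + 6 = 50

50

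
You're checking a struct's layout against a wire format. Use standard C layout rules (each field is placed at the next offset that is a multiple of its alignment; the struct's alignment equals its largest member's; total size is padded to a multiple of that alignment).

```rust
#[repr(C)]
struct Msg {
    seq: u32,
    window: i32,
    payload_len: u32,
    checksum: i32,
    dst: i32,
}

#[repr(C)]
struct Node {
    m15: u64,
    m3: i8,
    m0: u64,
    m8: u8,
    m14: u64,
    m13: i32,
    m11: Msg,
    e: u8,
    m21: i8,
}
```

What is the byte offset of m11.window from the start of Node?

Msg: 0..4  seq  (4B, 4-aligned); 4..8  window  (4B, 4-aligned); 8..12  payload_len  (4B, 4-aligned); 12..16  checksum  (4B, 4-aligned); 16..20  dst  (4B, 4-aligned); sizeof = 20, alignof = 4
0..8  m15  (8B, 8-aligned)
8..9  m3  (1B, 1-aligned)
9..16  -- padding (7B)
16..24  m0  (8B, 8-aligned)
24..25  m8  (1B, 1-aligned)
25..32  -- padding (7B)
32..40  m14  (8B, 8-aligned)
40..44  m13  (4B, 4-aligned)
44..64  m11  (20B, 4-aligned)
within Msg: window at 4
44 + 4 = 48

48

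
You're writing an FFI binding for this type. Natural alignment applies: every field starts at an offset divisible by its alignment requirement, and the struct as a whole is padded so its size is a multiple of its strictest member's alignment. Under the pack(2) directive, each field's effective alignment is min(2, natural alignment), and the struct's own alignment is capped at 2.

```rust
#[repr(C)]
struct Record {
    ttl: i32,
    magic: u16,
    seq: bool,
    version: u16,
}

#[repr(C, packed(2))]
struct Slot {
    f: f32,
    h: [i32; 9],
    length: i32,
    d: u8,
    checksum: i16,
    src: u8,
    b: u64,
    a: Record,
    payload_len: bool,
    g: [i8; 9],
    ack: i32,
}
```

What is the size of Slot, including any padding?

84 bytes

Record: ttl at 0 (size 4, align 4) → ends 4; magic at 4 (size 2, align 2) → ends 6; seq at 6 (size 1, align 1) → ends 7; pad 1 to align 2 for version; version at 8 (size 2, align 2) → ends 10; tail pad 2 to reach multiple of 4; total 12 bytes, alignment 4
f at 0 (size 4, align 2) → ends 4
h at 4 (size 36, align 2) → ends 40
length at 40 (size 4, align 2) → ends 44
d at 44 (size 1, align 1) → ends 45
pad 1 to align 2 for checksum
checksum at 46 (size 2, align 2) → ends 48
src at 48 (size 1, align 1) → ends 49
pad 1 to align 2 for b
b at 50 (size 8, align 2) → ends 58
a at 58 (size 12, align 2) → ends 70
payload_len at 70 (size 1, align 1) → ends 71
g at 71 (size 9, align 1) → ends 80
ack at 80 (size 4, align 2) → ends 84
total 84 bytes, alignment 2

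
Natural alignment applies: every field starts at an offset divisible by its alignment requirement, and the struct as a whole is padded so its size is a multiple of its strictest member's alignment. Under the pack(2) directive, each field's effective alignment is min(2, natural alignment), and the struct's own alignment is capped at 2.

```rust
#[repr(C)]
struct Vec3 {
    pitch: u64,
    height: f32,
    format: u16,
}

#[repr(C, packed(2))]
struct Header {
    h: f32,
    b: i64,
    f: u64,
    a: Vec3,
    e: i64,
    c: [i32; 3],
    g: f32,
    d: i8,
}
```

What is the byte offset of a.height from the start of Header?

28

Vec3: pitch at 0 (size 8, align 8) → ends 8; height at 8 (size 4, align 4) → ends 12; format at 12 (size 2, align 2) → ends 14; tail pad 2 to reach multiple of 8; total 16 bytes, alignment 8
h at 0 (size 4, align 2) → ends 4
b at 4 (size 8, align 2) → ends 12
f at 12 (size 8, align 2) → ends 20
a at 20 (size 16, align 2) → ends 36
within Vec3: height at 8
20 + 8 = 28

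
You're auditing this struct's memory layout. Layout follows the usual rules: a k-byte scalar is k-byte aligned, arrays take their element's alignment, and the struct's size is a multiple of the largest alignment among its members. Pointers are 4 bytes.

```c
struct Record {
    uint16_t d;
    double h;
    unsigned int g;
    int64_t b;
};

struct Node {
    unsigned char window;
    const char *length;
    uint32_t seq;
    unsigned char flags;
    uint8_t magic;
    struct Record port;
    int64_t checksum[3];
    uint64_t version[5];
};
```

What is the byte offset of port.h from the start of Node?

24

Record: @0: d [2B, align 2] → 2; +6 pad (align 8); @8: h [8B, align 8] → 16; @16: g [4B, align 4] → 20; +4 pad (align 8); @24: b [8B, align 8] → 32; size 32, align 8
@0: window [1B, align 1] → 1
+3 pad (align 4)
@4: length [4B, align 4] → 8
@8: seq [4B, align 4] → 12
@12: flags [1B, align 1] → 13
@13: magic [1B, align 1] → 14
+2 pad (align 8)
@16: port [32B, align 8] → 48
within Record: h at 8
16 + 8 = 24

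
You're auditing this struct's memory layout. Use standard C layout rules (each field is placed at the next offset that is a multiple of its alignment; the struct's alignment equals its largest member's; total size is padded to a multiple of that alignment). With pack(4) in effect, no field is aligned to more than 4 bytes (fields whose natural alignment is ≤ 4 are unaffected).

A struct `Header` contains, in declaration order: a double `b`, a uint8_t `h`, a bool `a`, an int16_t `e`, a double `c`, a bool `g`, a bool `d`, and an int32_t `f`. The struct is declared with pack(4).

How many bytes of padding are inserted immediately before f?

2

0..8  b  (8B, 4-aligned)
8..9  h  (1B, 1-aligned)
9..10  a  (1B, 1-aligned)
10..12  e  (2B, 2-aligned)
12..20  c  (8B, 4-aligned)
20..21  g  (1B, 1-aligned)
21..22  d  (1B, 1-aligned)
22..24  -- padding (2B)
24..28  f  (4B, 4-aligned)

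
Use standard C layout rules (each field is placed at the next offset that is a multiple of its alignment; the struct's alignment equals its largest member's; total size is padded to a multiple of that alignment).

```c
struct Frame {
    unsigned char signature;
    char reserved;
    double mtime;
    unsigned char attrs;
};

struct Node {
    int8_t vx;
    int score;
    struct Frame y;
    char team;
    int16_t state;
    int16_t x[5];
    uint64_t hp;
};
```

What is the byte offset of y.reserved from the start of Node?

Frame: @0: signature [1B, align 1] → 1; @1: reserved [1B, align 1] → 2; +6 pad (align 8); @8: mtime [8B, align 8] → 16; @16: attrs [1B, align 1] → 17; +7 tail pad (align 8); size 24, align 8
@0: vx [1B, align 1] → 1
+3 pad (align 4)
@4: score [4B, align 4] → 8
@8: y [24B, align 8] → 32
within Frame: reserved at 1
8 + 1 = 9

9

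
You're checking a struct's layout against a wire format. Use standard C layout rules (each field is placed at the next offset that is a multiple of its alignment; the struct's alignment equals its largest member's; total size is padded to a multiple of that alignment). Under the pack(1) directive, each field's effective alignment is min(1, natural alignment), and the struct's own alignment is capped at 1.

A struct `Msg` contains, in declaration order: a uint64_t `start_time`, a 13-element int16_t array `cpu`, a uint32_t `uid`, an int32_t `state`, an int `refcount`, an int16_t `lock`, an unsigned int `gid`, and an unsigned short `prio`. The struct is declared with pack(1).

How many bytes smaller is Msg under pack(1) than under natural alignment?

natural layout:
  0..8  start_time  (8B, 8-aligned)
  8..34  cpu  (26B, 2-aligned)
  34..36  -- padding (2B)
  36..40  uid  (4B, 4-aligned)
  40..44  state  (4B, 4-aligned)
  44..48  refcount  (4B, 4-aligned)
  48..50  lock  (2B, 2-aligned)
  50..52  -- padding (2B)
  52..56  gid  (4B, 4-aligned)
  56..58  prio  (2B, 2-aligned)
  58..64  -- tail padding (6B)
  sizeof = 64, alignof = 8
packed(1) layout:
  0..8  start_time  (8B, 1-aligned)
  8..34  cpu  (26B, 1-aligned)
  34..38  uid  (4B, 1-aligned)
  38..42  state  (4B, 1-aligned)
  42..46  refcount  (4B, 1-aligned)
  46..48  lock  (2B, 1-aligned)
  48..52  gid  (4B, 1-aligned)
  52..54  prio  (2B, 1-aligned)
  sizeof = 54, alignof = 1
64 − 54 = 10

10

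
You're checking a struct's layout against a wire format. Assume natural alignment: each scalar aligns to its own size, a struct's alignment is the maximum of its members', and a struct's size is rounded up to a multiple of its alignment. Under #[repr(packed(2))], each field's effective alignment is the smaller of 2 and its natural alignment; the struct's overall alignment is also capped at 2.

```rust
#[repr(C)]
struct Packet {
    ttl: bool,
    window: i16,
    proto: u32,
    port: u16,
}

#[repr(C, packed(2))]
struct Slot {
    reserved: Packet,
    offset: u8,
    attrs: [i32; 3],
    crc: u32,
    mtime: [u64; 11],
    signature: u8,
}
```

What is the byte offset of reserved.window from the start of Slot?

Packet: ttl at 0 (size 1, align 1) → ends 1; pad 1 to align 2 for window; window at 2 (size 2, align 2) → ends 4; proto at 4 (size 4, align 4) → ends 8; port at 8 (size 2, align 2) → ends 10; tail pad 2 to reach multiple of 4; total 12 bytes, alignment 4
reserved at 0 (size 12, align 2) → ends 12
within Packet: window at 2
0 + 2 = 2

2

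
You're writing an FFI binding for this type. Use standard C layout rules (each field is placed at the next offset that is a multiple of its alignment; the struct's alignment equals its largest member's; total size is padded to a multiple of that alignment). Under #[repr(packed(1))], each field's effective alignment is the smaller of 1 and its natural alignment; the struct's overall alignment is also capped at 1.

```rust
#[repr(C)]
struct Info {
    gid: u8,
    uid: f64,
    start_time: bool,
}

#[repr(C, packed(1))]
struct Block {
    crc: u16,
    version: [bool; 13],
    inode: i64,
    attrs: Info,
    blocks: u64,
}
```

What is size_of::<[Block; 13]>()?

715

Info: gid at 0 (size 1, align 1) → ends 1; pad 7 to align 8 for uid; uid at 8 (size 8, align 8) → ends 16; start_time at 16 (size 1, align 1) → ends 17; tail pad 7 to reach multiple of 8; total 24 bytes, alignment 8
crc at 0 (size 2, align 1) → ends 2
version at 2 (size 13, align 1) → ends 15
inode at 15 (size 8, align 1) → ends 23
attrs at 23 (size 24, align 1) → ends 47
blocks at 47 (size 8, align 1) → ends 55
total 55 bytes, alignment 1
array of 13: 13 × 55 = 715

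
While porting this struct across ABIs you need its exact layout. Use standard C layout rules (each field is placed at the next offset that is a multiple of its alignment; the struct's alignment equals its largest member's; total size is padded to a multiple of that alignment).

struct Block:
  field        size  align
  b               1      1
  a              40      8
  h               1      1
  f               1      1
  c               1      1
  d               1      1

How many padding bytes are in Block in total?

b at 0 (size 1, align 1) → ends 1
pad 7 to align 8 for a
a at 8 (size 40, align 8) → ends 48
h at 48 (size 1, align 1) → ends 49
f at 49 (size 1, align 1) → ends 50
c at 50 (size 1, align 1) → ends 51
d at 51 (size 1, align 1) → ends 52
tail pad 4 to reach multiple of 8
total 56 bytes, alignment 8
data bytes 45, size 56 → padding 11

11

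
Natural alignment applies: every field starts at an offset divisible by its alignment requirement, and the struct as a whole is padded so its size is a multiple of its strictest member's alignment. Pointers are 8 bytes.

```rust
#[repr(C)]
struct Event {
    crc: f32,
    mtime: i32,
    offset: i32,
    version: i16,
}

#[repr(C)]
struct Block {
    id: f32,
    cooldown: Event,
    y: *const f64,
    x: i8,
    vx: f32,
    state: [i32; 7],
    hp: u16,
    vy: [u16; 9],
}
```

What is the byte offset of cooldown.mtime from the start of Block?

Event: crc at 0 (size 4, align 4) → ends 4; mtime at 4 (size 4, align 4) → ends 8; offset at 8 (size 4, align 4) → ends 12; version at 12 (size 2, align 2) → ends 14; tail pad 2 to reach multiple of 4; total 16 bytes, alignment 4
id at 0 (size 4, align 4) → ends 4
cooldown at 4 (size 16, align 4) → ends 20
within Event: mtime at 4
4 + 4 = 8

8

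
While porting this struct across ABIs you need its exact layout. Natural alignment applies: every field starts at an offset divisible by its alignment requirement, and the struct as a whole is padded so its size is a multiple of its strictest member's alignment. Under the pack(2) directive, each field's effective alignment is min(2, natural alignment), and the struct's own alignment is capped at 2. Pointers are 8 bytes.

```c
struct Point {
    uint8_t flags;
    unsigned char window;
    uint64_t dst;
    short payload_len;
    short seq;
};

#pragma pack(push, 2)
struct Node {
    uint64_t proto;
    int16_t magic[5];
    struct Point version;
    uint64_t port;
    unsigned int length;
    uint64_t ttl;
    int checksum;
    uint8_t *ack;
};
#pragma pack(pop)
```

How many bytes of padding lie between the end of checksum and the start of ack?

0

Point: flags at 0 (size 1, align 1) → ends 1; window at 1 (size 1, align 1) → ends 2; pad 6 to align 8 for dst; dst at 8 (size 8, align 8) → ends 16; payload_len at 16 (size 2, align 2) → ends 18; seq at 18 (size 2, align 2) → ends 20; tail pad 4 to reach multiple of 8; total 24 bytes, alignment 8
proto at 0 (size 8, align 2) → ends 8
magic at 8 (size 10, align 2) → ends 18
version at 18 (size 24, align 2) → ends 42
port at 42 (size 8, align 2) → ends 50
length at 50 (size 4, align 2) → ends 54
ttl at 54 (size 8, align 2) → ends 62
checksum at 62 (size 4, align 2) → ends 66
ack at 66 (size 8, align 2) → ends 74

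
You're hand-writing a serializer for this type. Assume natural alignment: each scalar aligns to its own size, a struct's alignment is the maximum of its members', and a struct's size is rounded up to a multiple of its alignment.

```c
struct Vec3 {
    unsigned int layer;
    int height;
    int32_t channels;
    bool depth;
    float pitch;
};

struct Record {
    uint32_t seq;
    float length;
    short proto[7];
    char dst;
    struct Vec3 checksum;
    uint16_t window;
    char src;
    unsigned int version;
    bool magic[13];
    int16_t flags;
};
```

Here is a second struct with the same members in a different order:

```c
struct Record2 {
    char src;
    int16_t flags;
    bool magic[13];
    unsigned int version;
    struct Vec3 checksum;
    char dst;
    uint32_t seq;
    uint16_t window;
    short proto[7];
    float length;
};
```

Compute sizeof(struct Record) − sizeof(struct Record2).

-4

Vec3: layer at 0 (size 4, align 4) → ends 4; height at 4 (size 4, align 4) → ends 8; channels at 8 (size 4, align 4) → ends 12; depth at 12 (size 1, align 1) → ends 13; pad 3 to align 4 for pitch; pitch at 16 (size 4, align 4) → ends 20; total 20 bytes, alignment 4
seq at 0 (size 4, align 4) → ends 4
length at 4 (size 4, align 4) → ends 8
proto at 8 (size 14, align 2) → ends 22
dst at 22 (size 1, align 1) → ends 23
pad 1 to align 4 for checksum
checksum at 24 (size 20, align 4) → ends 44
window at 44 (size 2, align 2) → ends 46
src at 46 (size 1, align 1) → ends 47
pad 1 to align 4 for version
version at 48 (size 4, align 4) → ends 52
magic at 52 (size 13, align 1) → ends 65
pad 1 to align 2 for flags
flags at 66 (size 2, align 2) → ends 68
total 68 bytes, alignment 4
— Record2 —
src at 0 (size 1, align 1) → ends 1
pad 1 to align 2 for flags
flags at 2 (size 2, align 2) → ends 4
magic at 4 (size 13, align 1) → ends 17
pad 3 to align 4 for version
version at 20 (size 4, align 4) → ends 24
checksum at 24 (size 20, align 4) → ends 44
dst at 44 (size 1, align 1) → ends 45
pad 3 to align 4 for seq
seq at 48 (size 4, align 4) → ends 52
window at 52 (size 2, align 2) → ends 54
proto at 54 (size 14, align 2) → ends 68
length at 68 (size 4, align 4) → ends 72
total 72 bytes, alignment 4
68 − 72 = -4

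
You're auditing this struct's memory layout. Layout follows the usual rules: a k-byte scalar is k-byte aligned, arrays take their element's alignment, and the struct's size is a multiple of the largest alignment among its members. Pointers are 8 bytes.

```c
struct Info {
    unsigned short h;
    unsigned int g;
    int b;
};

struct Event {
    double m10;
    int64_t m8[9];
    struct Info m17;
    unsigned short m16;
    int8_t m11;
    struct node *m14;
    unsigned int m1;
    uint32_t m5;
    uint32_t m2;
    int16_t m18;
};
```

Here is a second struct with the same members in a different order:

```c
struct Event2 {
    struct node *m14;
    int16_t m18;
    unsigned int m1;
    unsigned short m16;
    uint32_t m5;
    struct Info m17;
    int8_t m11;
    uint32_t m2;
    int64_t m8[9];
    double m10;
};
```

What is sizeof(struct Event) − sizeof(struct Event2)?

Info: 0..2  h  (2B, 2-aligned); 2..4  -- padding (2B); 4..8  g  (4B, 4-aligned); 8..12  b  (4B, 4-aligned); sizeof = 12, alignof = 4
0..8  m10  (8B, 8-aligned)
8..80  m8  (72B, 8-aligned)
80..92  m17  (12B, 4-aligned)
92..94  m16  (2B, 2-aligned)
94..95  m11  (1B, 1-aligned)
95..96  -- padding (1B)
96..104  m14  (8B, 8-aligned)
104..108  m1  (4B, 4-aligned)
108..112  m5  (4B, 4-aligned)
112..116  m2  (4B, 4-aligned)
116..118  m18  (2B, 2-aligned)
118..120  -- tail padding (2B)
sizeof = 120, alignof = 8
— Event2 —
0..8  m14  (8B, 8-aligned)
8..10  m18  (2B, 2-aligned)
10..12  -- padding (2B)
12..16  m1  (4B, 4-aligned)
16..18  m16  (2B, 2-aligned)
18..20  -- padding (2B)
20..24  m5  (4B, 4-aligned)
24..36  m17  (12B, 4-aligned)
36..37  m11  (1B, 1-aligned)
37..40  -- padding (3B)
40..44  m2  (4B, 4-aligned)
44..48  -- padding (4B)
48..120  m8  (72B, 8-aligned)
120..128  m10  (8B, 8-aligned)
sizeof = 128, alignof = 8
120 − 128 = -8

-8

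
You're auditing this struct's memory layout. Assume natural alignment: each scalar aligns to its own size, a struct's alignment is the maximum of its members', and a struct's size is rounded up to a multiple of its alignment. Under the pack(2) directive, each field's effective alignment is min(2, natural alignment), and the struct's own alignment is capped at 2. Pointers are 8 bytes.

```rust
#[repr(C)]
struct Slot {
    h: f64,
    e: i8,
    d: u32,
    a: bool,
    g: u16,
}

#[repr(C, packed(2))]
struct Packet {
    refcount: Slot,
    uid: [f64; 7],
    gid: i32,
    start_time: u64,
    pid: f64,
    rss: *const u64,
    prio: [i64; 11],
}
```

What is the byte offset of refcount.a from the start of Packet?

16

Slot: @0: h [8B, align 8] → 8; @8: e [1B, align 1] → 9; +3 pad (align 4); @12: d [4B, align 4] → 16; @16: a [1B, align 1] → 17; +1 pad (align 2); @18: g [2B, align 2] → 20; +4 tail pad (align 8); size 24, align 8
@0: refcount [24B, align 2] → 24
within Slot: a at 16
0 + 16 = 16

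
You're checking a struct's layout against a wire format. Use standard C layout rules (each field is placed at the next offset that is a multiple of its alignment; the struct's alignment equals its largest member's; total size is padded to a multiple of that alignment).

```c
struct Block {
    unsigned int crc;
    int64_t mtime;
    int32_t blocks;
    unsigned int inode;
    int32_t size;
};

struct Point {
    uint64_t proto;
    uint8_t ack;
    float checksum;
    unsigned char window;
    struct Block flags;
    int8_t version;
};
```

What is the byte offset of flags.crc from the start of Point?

Block: @0: crc [4B, align 4] → 4; +4 pad (align 8); @8: mtime [8B, align 8] → 16; @16: blocks [4B, align 4] → 20; @20: inode [4B, align 4] → 24; @24: size [4B, align 4] → 28; +4 tail pad (align 8); size 32, align 8
@0: proto [8B, align 8] → 8
@8: ack [1B, align 1] → 9
+3 pad (align 4)
@12: checksum [4B, align 4] → 16
@16: window [1B, align 1] → 17
+7 pad (align 8)
@24: flags [32B, align 8] → 56
within Block: crc at 0
24 + 0 = 24

24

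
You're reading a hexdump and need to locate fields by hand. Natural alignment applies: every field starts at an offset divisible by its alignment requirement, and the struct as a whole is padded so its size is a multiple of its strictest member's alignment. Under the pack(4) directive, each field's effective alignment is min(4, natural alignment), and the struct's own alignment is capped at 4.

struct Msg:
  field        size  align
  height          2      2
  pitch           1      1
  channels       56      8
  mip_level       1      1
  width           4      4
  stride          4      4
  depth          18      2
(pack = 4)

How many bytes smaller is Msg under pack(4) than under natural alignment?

4

natural layout:
  @0: height [2B, align 2] → 2
  @2: pitch [1B, align 1] → 3
  +5 pad (align 8)
  @8: channels [56B, align 8] → 64
  @64: mip_level [1B, align 1] → 65
  +3 pad (align 4)
  @68: width [4B, align 4] → 72
  @72: stride [4B, align 4] → 76
  @76: depth [18B, align 2] → 94
  +2 tail pad (align 8)
  size 96, align 8
packed(4) layout:
  @0: height [2B, align 2] → 2
  @2: pitch [1B, align 1] → 3
  +1 pad (align 4)
  @4: channels [56B, align 4] → 60
  @60: mip_level [1B, align 1] → 61
  +3 pad (align 4)
  @64: width [4B, align 4] → 68
  @68: stride [4B, align 4] → 72
  @72: depth [18B, align 2] → 90
  +2 tail pad (align 4)
  size 92, align 4
96 − 92 = 4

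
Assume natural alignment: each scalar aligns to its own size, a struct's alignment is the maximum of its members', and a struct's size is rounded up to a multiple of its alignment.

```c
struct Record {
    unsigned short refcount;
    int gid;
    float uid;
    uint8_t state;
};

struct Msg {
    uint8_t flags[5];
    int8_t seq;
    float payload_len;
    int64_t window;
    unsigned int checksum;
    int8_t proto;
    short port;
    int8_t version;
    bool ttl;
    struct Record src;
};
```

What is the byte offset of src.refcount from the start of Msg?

Record: refcount at 0 (size 2, align 2) → ends 2; pad 2 to align 4 for gid; gid at 4 (size 4, align 4) → ends 8; uid at 8 (size 4, align 4) → ends 12; state at 12 (size 1, align 1) → ends 13; tail pad 3 to reach multiple of 4; total 16 bytes, alignment 4
flags at 0 (size 5, align 1) → ends 5
seq at 5 (size 1, align 1) → ends 6
pad 2 to align 4 for payload_len
payload_len at 8 (size 4, align 4) → ends 12
pad 4 to align 8 for window
window at 16 (size 8, align 8) → ends 24
checksum at 24 (size 4, align 4) → ends 28
proto at 28 (size 1, align 1) → ends 29
pad 1 to align 2 for port
port at 30 (size 2, align 2) → ends 32
version at 32 (size 1, align 1) → ends 33
ttl at 33 (size 1, align 1) → ends 34
pad 2 to align 4 for src
src at 36 (size 16, align 4) → ends 52
within Record: refcount at 0
36 + 0 = 36

36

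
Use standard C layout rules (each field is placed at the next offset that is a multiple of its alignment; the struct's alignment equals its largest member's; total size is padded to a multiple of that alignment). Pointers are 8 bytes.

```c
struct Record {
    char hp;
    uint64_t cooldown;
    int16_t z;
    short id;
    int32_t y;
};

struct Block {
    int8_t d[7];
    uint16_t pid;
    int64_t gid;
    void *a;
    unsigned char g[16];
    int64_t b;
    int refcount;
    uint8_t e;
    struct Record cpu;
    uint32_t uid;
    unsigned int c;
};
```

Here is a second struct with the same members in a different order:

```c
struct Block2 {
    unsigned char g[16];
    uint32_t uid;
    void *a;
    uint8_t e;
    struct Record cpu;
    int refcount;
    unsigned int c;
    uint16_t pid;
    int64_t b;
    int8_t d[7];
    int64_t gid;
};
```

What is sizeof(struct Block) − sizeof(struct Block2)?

-8

Record: hp at 0 (size 1, align 1) → ends 1; pad 7 to align 8 for cooldown; cooldown at 8 (size 8, align 8) → ends 16; z at 16 (size 2, align 2) → ends 18; id at 18 (size 2, align 2) → ends 20; y at 20 (size 4, align 4) → ends 24; total 24 bytes, alignment 8
d at 0 (size 7, align 1) → ends 7
pad 1 to align 2 for pid
pid at 8 (size 2, align 2) → ends 10
pad 6 to align 8 for gid
gid at 16 (size 8, align 8) → ends 24
a at 24 (size 8, align 8) → ends 32
g at 32 (size 16, align 1) → ends 48
b at 48 (size 8, align 8) → ends 56
refcount at 56 (size 4, align 4) → ends 60
e at 60 (size 1, align 1) → ends 61
pad 3 to align 8 for cpu
cpu at 64 (size 24, align 8) → ends 88
uid at 88 (size 4, align 4) → ends 92
c at 92 (size 4, align 4) → ends 96
total 96 bytes, alignment 8
— Block2 —
g at 0 (size 16, align 1) → ends 16
uid at 16 (size 4, align 4) → ends 20
pad 4 to align 8 for a
a at 24 (size 8, align 8) → ends 32
e at 32 (size 1, align 1) → ends 33
pad 7 to align 8 for cpu
cpu at 40 (size 24, align 8) → ends 64
refcount at 64 (size 4, align 4) → ends 68
c at 68 (size 4, align 4) → ends 72
pid at 72 (size 2, align 2) → ends 74
pad 6 to align 8 for b
b at 80 (size 8, align 8) → ends 88
d at 88 (size 7, align 1) → ends 95
pad 1 to align 8 for gid
gid at 96 (size 8, align 8) → ends 104
total 104 bytes, alignment 8
96 − 104 = -8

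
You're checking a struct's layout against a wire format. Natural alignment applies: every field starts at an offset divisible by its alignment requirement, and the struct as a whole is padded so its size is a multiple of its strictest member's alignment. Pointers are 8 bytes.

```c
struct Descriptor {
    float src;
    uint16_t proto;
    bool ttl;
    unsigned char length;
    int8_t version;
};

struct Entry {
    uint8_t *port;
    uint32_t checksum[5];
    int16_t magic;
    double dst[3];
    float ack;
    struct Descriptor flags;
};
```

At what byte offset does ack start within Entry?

Descriptor: src at 0 (size 4, align 4) → ends 4; proto at 4 (size 2, align 2) → ends 6; ttl at 6 (size 1, align 1) → ends 7; length at 7 (size 1, align 1) → ends 8; version at 8 (size 1, align 1) → ends 9; tail pad 3 to reach multiple of 4; total 12 bytes, alignment 4
port at 0 (size 8, align 8) → ends 8
checksum at 8 (size 20, align 4) → ends 28
magic at 28 (size 2, align 2) → ends 30
pad 2 to align 8 for dst
dst at 32 (size 24, align 8) → ends 56
ack at 56 (size 4, align 4) → ends 60

56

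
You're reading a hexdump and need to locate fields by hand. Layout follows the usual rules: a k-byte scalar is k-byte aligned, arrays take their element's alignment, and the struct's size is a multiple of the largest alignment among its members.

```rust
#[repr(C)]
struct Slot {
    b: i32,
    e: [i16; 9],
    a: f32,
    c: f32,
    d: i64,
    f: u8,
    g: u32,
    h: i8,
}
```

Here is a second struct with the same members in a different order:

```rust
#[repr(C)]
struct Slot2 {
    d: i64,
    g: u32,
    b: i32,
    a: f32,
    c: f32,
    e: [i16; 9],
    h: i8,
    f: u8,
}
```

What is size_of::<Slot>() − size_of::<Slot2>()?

@0: b [4B, align 4] → 4
@4: e [18B, align 2] → 22
+2 pad (align 4)
@24: a [4B, align 4] → 28
@28: c [4B, align 4] → 32
@32: d [8B, align 8] → 40
@40: f [1B, align 1] → 41
+3 pad (align 4)
@44: g [4B, align 4] → 48
@48: h [1B, align 1] → 49
+7 tail pad (align 8)
size 56, align 8
— Slot2 —
@0: d [8B, align 8] → 8
@8: g [4B, align 4] → 12
@12: b [4B, align 4] → 16
@16: a [4B, align 4] → 20
@20: c [4B, align 4] → 24
@24: e [18B, align 2] → 42
@42: h [1B, align 1] → 43
@43: f [1B, align 1] → 44
+4 tail pad (align 8)
size 48, align 8
56 − 48 = 8

8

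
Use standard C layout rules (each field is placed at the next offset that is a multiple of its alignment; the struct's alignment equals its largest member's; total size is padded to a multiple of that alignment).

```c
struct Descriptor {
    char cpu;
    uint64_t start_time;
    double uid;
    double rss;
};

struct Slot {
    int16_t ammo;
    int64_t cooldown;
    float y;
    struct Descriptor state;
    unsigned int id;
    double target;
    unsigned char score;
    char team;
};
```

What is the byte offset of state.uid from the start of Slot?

40

Descriptor: 0..1  cpu  (1B, 1-aligned); 1..8  -- padding (7B); 8..16  start_time  (8B, 8-aligned); 16..24  uid  (8B, 8-aligned); 24..32  rss  (8B, 8-aligned); sizeof = 32, alignof = 8
0..2  ammo  (2B, 2-aligned)
2..8  -- padding (6B)
8..16  cooldown  (8B, 8-aligned)
16..20  y  (4B, 4-aligned)
20..24  -- padding (4B)
24..56  state  (32B, 8-aligned)
within Descriptor: uid at 16
24 + 16 = 40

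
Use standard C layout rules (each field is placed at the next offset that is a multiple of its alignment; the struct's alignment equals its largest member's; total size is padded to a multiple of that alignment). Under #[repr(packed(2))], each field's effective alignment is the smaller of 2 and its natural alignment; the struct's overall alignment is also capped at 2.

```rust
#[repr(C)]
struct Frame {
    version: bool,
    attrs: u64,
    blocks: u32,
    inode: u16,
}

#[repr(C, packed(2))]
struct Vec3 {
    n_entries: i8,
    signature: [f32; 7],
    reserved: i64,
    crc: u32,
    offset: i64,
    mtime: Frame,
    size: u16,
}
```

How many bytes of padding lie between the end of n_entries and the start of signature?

1

Frame: 0..1  version  (1B, 1-aligned); 1..8  -- padding (7B); 8..16  attrs  (8B, 8-aligned); 16..20  blocks  (4B, 4-aligned); 20..22  inode  (2B, 2-aligned); 22..24  -- tail padding (2B); sizeof = 24, alignof = 8
0..1  n_entries  (1B, 1-aligned)
1..2  -- padding (1B)
2..30  signature  (28B, 2-aligned)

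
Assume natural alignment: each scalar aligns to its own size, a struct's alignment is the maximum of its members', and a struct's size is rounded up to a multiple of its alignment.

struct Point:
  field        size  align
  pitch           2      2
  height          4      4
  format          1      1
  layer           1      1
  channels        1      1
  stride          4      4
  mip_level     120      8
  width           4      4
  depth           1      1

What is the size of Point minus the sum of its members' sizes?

6

0..2  pitch  (2B, 2-aligned)
2..4  -- padding (2B)
4..8  height  (4B, 4-aligned)
8..9  format  (1B, 1-aligned)
9..10  layer  (1B, 1-aligned)
10..11  channels  (1B, 1-aligned)
11..12  -- padding (1B)
12..16  stride  (4B, 4-aligned)
16..136  mip_level  (120B, 8-aligned)
136..140  width  (4B, 4-aligned)
140..141  depth  (1B, 1-aligned)
141..144  -- tail padding (3B)
sizeof = 144, alignof = 8
data bytes 138, size 144 → padding 6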